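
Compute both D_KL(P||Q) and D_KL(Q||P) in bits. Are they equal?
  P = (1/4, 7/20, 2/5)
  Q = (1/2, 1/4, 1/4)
D_KL(P||Q) = 0.1911, D_KL(Q||P) = 0.2091

KL divergence is not symmetric: D_KL(P||Q) ≠ D_KL(Q||P) in general.

D_KL(P||Q) = 0.1911 bits
D_KL(Q||P) = 0.2091 bits

No, they are not equal!

This asymmetry is why KL divergence is not a true distance metric.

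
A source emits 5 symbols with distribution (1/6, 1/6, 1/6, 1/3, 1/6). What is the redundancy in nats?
0.0487 nats

Redundancy measures how far a source is from maximum entropy:
R = H_max - H(X)

Maximum entropy for 5 symbols: H_max = log_e(5) = 1.6094 nats
Actual entropy: H(X) = 1.5607 nats
Redundancy: R = 1.6094 - 1.5607 = 0.0487 nats

This redundancy represents potential for compression: the source could be compressed by 0.0487 nats per symbol.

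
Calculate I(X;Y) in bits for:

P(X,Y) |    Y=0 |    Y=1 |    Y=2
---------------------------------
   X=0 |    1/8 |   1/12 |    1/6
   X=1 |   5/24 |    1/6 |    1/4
0.0022 bits

Mutual information: I(X;Y) = H(X) + H(Y) - H(X,Y)

Marginals:
P(X) = (3/8, 5/8), H(X) = 0.9544 bits
P(Y) = (1/3, 1/4, 5/12), H(Y) = 1.5546 bits

Joint entropy: H(X,Y) = 2.5069 bits

I(X;Y) = 0.9544 + 1.5546 - 2.5069 = 0.0022 bits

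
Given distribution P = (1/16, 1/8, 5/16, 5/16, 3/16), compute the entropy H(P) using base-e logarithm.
1.4741 nats

Shannon entropy is H(X) = -Σ p(x) log p(x).

For P = (1/16, 1/8, 5/16, 5/16, 3/16):
H = -1/16 × log_e(1/16) -1/8 × log_e(1/8) -5/16 × log_e(5/16) -5/16 × log_e(5/16) -3/16 × log_e(3/16)
H = 1.4741 nats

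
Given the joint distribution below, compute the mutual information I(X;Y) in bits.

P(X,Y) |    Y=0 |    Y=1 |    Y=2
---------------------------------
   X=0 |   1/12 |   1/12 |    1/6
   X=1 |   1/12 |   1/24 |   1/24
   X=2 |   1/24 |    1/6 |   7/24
0.0996 bits

Mutual information: I(X;Y) = H(X) + H(Y) - H(X,Y)

Marginals:
P(X) = (1/3, 1/6, 1/2), H(X) = 1.4591 bits
P(Y) = (5/24, 7/24, 1/2), H(Y) = 1.4899 bits

Joint entropy: H(X,Y) = 2.8495 bits

I(X;Y) = 1.4591 + 1.4899 - 2.8495 = 0.0996 bits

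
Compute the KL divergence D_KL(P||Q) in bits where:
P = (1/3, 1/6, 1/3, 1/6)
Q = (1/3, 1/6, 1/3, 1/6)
0.0000 bits

KL divergence: D_KL(P||Q) = Σ p(x) log(p(x)/q(x))

Computing term by term:
  x=0: 1/3 × log_2[(1/3)/(1/3)] = 1/3 × 0.0000 = 0.0000
  x=1: 1/6 × log_2[(1/6)/(1/6)] = 1/6 × 0.0000 = 0.0000
  x=2: 1/3 × log_2[(1/3)/(1/3)] = 1/3 × 0.0000 = 0.0000
  x=3: 1/6 × log_2[(1/6)/(1/6)] = 1/6 × 0.0000 = 0.0000

D_KL(P||Q) = 0.0000 bits

Note: KL divergence is always non-negative and equals 0 iff P = Q.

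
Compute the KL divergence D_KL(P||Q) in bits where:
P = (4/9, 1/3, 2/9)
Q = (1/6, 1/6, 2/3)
0.6100 bits

KL divergence: D_KL(P||Q) = Σ p(x) log(p(x)/q(x))

Computing term by term:
  x=0: 4/9 × log_2[(4/9)/(1/6)] = 4/9 × 1.4150 = 0.6289
  x=1: 1/3 × log_2[(1/3)/(1/6)] = 1/3 × 1.0000 = 0.3333
  x=2: 2/9 × log_2[(2/9)/(2/3)] = 2/9 × -1.5850 = -0.3522

D_KL(P||Q) = 0.6100 bits

Note: KL divergence is always non-negative and equals 0 iff P = Q.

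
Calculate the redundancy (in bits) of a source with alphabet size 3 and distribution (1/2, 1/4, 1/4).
0.0850 bits

Redundancy measures how far a source is from maximum entropy:
R = H_max - H(X)

Maximum entropy for 3 symbols: H_max = log_2(3) = 1.5850 bits
Actual entropy: H(X) = 1.5000 bits
Redundancy: R = 1.5850 - 1.5000 = 0.0850 bits

This redundancy represents potential for compression: the source could be compressed by 0.0850 bits per symbol.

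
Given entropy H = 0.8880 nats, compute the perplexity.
2.4303

Perplexity is e^H (or exp(H) for natural log).

H = 0.8880 nats
Perplexity = e^0.8880 = 2.4303

Interpretation: The model's uncertainty is equivalent to choosing uniformly among 2.4 options.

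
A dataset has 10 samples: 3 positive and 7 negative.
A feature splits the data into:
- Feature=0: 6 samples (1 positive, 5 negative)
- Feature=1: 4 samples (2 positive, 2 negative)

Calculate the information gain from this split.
0.0913 bits

Information Gain = H(Y) - H(Y|Feature)

Before split:
P(positive) = 3/10 = 0.3000
H(Y) = 0.8813 bits

After split:
Feature=0: H = 0.6500 bits (weight = 6/10)
Feature=1: H = 1.0000 bits (weight = 4/10)
H(Y|Feature) = (6/10)×0.6500 + (4/10)×1.0000 = 0.7900 bits

Information Gain = 0.8813 - 0.7900 = 0.0913 bits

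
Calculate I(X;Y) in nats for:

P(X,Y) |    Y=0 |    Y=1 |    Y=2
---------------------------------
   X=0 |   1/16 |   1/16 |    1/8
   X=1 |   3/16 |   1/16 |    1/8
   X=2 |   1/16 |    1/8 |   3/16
0.0532 nats

Mutual information: I(X;Y) = H(X) + H(Y) - H(X,Y)

Marginals:
P(X) = (1/4, 3/8, 3/8), H(X) = 1.0822 nats
P(Y) = (5/16, 1/4, 7/16), H(Y) = 1.0717 nats

Joint entropy: H(X,Y) = 2.1007 nats

I(X;Y) = 1.0822 + 1.0717 - 2.1007 = 0.0532 nats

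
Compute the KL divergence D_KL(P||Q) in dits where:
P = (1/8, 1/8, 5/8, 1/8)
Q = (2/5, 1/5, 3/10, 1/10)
0.1227 dits

KL divergence: D_KL(P||Q) = Σ p(x) log(p(x)/q(x))

Computing term by term:
  x=0: 1/8 × log_10[(1/8)/(2/5)] = 1/8 × -0.5051 = -0.0631
  x=1: 1/8 × log_10[(1/8)/(1/5)] = 1/8 × -0.2041 = -0.0255
  x=2: 5/8 × log_10[(5/8)/(3/10)] = 5/8 × 0.3188 = 0.1992
  x=3: 1/8 × log_10[(1/8)/(1/10)] = 1/8 × 0.0969 = 0.0121

D_KL(P||Q) = 0.1227 dits

Note: KL divergence is always non-negative and equals 0 iff P = Q.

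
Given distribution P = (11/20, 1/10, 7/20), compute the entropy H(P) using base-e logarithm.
0.9265 nats

Shannon entropy is H(X) = -Σ p(x) log p(x).

For P = (11/20, 1/10, 7/20):
H = -11/20 × log_e(11/20) -1/10 × log_e(1/10) -7/20 × log_e(7/20)
H = 0.9265 nats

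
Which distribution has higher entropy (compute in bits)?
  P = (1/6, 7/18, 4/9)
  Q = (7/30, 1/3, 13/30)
Q

Computing entropies in bits:
H(P) = 1.4807
H(Q) = 1.5410

Distribution Q has higher entropy.

Intuition: The distribution closer to uniform (more spread out) has higher entropy.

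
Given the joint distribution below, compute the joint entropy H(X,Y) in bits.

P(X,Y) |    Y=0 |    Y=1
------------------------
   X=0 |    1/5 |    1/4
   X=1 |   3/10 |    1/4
1.9855 bits

Joint entropy is H(X,Y) = -Σ_{x,y} p(x,y) log p(x,y).

Summing over all non-zero entries:
H(X,Y) = -[1/5·log_2(1/5) + 1/4·log_2(1/4) + 3/10·log_2(3/10) + 1/4·log_2(1/4)]
H(X,Y) = 1.9855 bits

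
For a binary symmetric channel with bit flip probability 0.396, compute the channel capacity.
0.0314 bits

For a binary symmetric channel (BSC) with error probability p:
Capacity C = 1 - H(p) bits per symbol

where H(p) = -p log₂(p) - (1-p) log₂(1-p) is the binary entropy function.

H(0.396) = 0.9686 bits
C = 1 - 0.9686 = 0.0314 bits per symbol

This means we can reliably transmit up to 0.0314 bits of information per channel use.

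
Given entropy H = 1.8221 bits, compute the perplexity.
3.5360

Perplexity is 2^H (or exp(H) for natural log).

H = 1.8221 bits
Perplexity = 2^1.8221 = 3.5360

Interpretation: The model's uncertainty is equivalent to choosing uniformly among 3.5 options.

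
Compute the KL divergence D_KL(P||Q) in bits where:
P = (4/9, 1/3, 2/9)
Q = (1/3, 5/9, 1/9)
0.1610 bits

KL divergence: D_KL(P||Q) = Σ p(x) log(p(x)/q(x))

Computing term by term:
  x=0: 4/9 × log_2[(4/9)/(1/3)] = 4/9 × 0.4150 = 0.1845
  x=1: 1/3 × log_2[(1/3)/(5/9)] = 1/3 × -0.7370 = -0.2457
  x=2: 2/9 × log_2[(2/9)/(1/9)] = 2/9 × 1.0000 = 0.2222

D_KL(P||Q) = 0.1610 bits

Note: KL divergence is always non-negative and equals 0 iff P = Q.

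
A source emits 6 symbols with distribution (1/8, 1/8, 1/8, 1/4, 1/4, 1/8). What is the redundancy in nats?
0.0589 nats

Redundancy measures how far a source is from maximum entropy:
R = H_max - H(X)

Maximum entropy for 6 symbols: H_max = log_e(6) = 1.7918 nats
Actual entropy: H(X) = 1.7329 nats
Redundancy: R = 1.7918 - 1.7329 = 0.0589 nats

This redundancy represents potential for compression: the source could be compressed by 0.0589 nats per symbol.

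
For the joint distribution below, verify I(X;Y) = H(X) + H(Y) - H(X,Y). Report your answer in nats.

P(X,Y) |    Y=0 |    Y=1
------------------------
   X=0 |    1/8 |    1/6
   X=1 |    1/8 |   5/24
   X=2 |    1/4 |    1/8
I(X;Y) = 0.0348 nats

Mutual information has multiple equivalent forms:
- I(X;Y) = H(X) - H(X|Y)
- I(X;Y) = H(Y) - H(Y|X)
- I(X;Y) = H(X) + H(Y) - H(X,Y)

Computing all quantities:
H(X) = 1.0934, H(Y) = 0.6931, H(X,Y) = 1.7518
H(X|Y) = 1.0586, H(Y|X) = 0.6584

Verification:
H(X) - H(X|Y) = 1.0934 - 1.0586 = 0.0348
H(Y) - H(Y|X) = 0.6931 - 0.6584 = 0.0348
H(X) + H(Y) - H(X,Y) = 1.0934 + 0.6931 - 1.7518 = 0.0348

All forms give I(X;Y) = 0.0348 nats. ✓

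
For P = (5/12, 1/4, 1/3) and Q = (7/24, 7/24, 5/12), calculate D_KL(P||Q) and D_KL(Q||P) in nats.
D_KL(P||Q) = 0.0357, D_KL(Q||P) = 0.0339

KL divergence is not symmetric: D_KL(P||Q) ≠ D_KL(Q||P) in general.

D_KL(P||Q) = 0.0357 nats
D_KL(Q||P) = 0.0339 nats

No, they are not equal!

This asymmetry is why KL divergence is not a true distance metric.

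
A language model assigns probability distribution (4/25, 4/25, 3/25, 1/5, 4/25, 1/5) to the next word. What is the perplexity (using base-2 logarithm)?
5.9171

Perplexity is 2^H (or exp(H) for natural log).

First, H = -Σ p log p = 2.5649 bits
Perplexity = 2^2.5649 = 5.9171

Interpretation: The model's uncertainty is equivalent to choosing uniformly among 5.9 options.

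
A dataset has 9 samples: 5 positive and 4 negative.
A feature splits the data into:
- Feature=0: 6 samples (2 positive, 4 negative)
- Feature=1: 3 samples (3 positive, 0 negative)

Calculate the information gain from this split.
0.3789 bits

Information Gain = H(Y) - H(Y|Feature)

Before split:
P(positive) = 5/9 = 0.5556
H(Y) = 0.9911 bits

After split:
Feature=0: H = 0.9183 bits (weight = 6/9)
Feature=1: H = 0.0000 bits (weight = 3/9)
H(Y|Feature) = (6/9)×0.9183 + (3/9)×0.0000 = 0.6122 bits

Information Gain = 0.9911 - 0.6122 = 0.3789 bits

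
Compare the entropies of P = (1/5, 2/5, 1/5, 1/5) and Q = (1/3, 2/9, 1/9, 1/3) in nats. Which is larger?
P

Computing entropies in nats:
H(P) = 1.3322
H(Q) = 1.3108

Distribution P has higher entropy.

Intuition: The distribution closer to uniform (more spread out) has higher entropy.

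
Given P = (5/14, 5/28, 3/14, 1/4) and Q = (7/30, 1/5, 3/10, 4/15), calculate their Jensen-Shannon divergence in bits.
0.0152 bits

Jensen-Shannon divergence is:
JSD(P||Q) = 0.5 × D_KL(P||M) + 0.5 × D_KL(Q||M)
where M = 0.5 × (P + Q) is the mixture distribution.

M = 0.5 × (5/14, 5/28, 3/14, 1/4) + 0.5 × (7/30, 1/5, 3/10, 4/15) = (0.295238, 0.189286, 9/35, 0.258333)

D_KL(P||M) = 0.0149 bits
D_KL(Q||M) = 0.0156 bits

JSD(P||Q) = 0.5 × 0.0149 + 0.5 × 0.0156 = 0.0152 bits

Unlike KL divergence, JSD is symmetric and bounded: 0 ≤ JSD ≤ log(2).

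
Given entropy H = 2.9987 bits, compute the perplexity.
7.9928

Perplexity is 2^H (or exp(H) for natural log).

H = 2.9987 bits
Perplexity = 2^2.9987 = 7.9928

Interpretation: The model's uncertainty is equivalent to choosing uniformly among 8.0 options.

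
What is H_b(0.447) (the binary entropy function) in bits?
0.9919 bits

The binary entropy function is:
H(p) = -p log(p) - (1-p) log(1-p)

H(0.447) = -0.447 × log_2(0.447) - 0.553 × log_2(0.553)
H(0.447) = 0.9919 bits

Note: Binary entropy is maximized at p=0.5 (H=1 bit) and minimized at p=0 or p=1 (H=0).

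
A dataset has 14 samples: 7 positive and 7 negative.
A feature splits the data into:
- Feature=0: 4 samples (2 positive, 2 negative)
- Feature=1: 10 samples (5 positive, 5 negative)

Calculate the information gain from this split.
0.0000 bits

Information Gain = H(Y) - H(Y|Feature)

Before split:
P(positive) = 7/14 = 0.5000
H(Y) = 1.0000 bits

After split:
Feature=0: H = 1.0000 bits (weight = 4/14)
Feature=1: H = 1.0000 bits (weight = 10/14)
H(Y|Feature) = (4/14)×1.0000 + (10/14)×1.0000 = 1.0000 bits

Information Gain = 1.0000 - 1.0000 = 0.0000 bits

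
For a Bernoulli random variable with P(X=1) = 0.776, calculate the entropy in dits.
0.2310 dits

The binary entropy function is:
H(p) = -p log(p) - (1-p) log(1-p)

H(0.776) = -0.776 × log_10(0.776) - 0.224 × log_10(0.224)
H(0.776) = 0.2310 dits

Note: Binary entropy is maximized at p=0.5 (H=1 bit) and minimized at p=0 or p=1 (H=0).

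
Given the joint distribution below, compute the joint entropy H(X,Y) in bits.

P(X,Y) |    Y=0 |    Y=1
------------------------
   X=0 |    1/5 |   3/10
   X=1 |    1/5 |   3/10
1.9710 bits

Joint entropy is H(X,Y) = -Σ_{x,y} p(x,y) log p(x,y).

Summing over all non-zero entries:
H(X,Y) = -[1/5·log_2(1/5) + 3/10·log_2(3/10) + 1/5·log_2(1/5) + 3/10·log_2(3/10)]
H(X,Y) = 1.9710 bits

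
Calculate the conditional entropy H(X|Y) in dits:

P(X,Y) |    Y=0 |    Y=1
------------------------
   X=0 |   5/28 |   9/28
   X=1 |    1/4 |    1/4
0.2965 dits

Using the chain rule: H(X|Y) = H(X,Y) - H(Y)

First, compute H(X,Y) = 0.5931 dits

Marginal P(Y) = (3/7, 4/7)
H(Y) = 0.2966 dits

H(X|Y) = H(X,Y) - H(Y) = 0.5931 - 0.2966 = 0.2965 dits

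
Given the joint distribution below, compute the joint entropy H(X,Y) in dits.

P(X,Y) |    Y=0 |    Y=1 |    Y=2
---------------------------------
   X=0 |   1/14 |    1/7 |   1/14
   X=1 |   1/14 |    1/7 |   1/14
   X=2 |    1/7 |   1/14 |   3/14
0.9149 dits

Joint entropy is H(X,Y) = -Σ_{x,y} p(x,y) log p(x,y).

Summing over all non-zero entries:
H(X,Y) = -[1/14·log_10(1/14) + 1/7·log_10(1/7) + 1/14·log_10(1/14) + 1/14·log_10(1/14) + 1/7·log_10(1/7) + 1/14·log_10(1/14) + 1/7·log_10(1/7) + 1/14·log_10(1/14) + 3/14·log_10(3/14)]
H(X,Y) = 0.9149 dits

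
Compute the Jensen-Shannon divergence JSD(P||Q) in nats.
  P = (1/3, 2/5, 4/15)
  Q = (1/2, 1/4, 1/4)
0.0173 nats

Jensen-Shannon divergence is:
JSD(P||Q) = 0.5 × D_KL(P||M) + 0.5 × D_KL(Q||M)
where M = 0.5 × (P + Q) is the mixture distribution.

M = 0.5 × (1/3, 2/5, 4/15) + 0.5 × (1/2, 1/4, 1/4) = (5/12, 13/40, 0.258333)

D_KL(P||M) = 0.0171 nats
D_KL(Q||M) = 0.0174 nats

JSD(P||Q) = 0.5 × 0.0171 + 0.5 × 0.0174 = 0.0173 nats

Unlike KL divergence, JSD is symmetric and bounded: 0 ≤ JSD ≤ log(2).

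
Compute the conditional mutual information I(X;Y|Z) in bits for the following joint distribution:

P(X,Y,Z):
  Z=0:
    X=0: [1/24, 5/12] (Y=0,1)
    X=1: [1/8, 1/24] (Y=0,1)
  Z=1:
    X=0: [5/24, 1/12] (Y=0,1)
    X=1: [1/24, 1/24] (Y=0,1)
0.1955 bits

Conditional mutual information: I(X;Y|Z) = H(X|Z) + H(Y|Z) - H(X,Y|Z)

H(Z) = 0.9544
H(X,Z) = 1.7639 → H(X|Z) = 0.8095
H(Y,Z) = 1.8217 → H(Y|Z) = 0.8673
H(X,Y,Z) = 2.4356 → H(X,Y|Z) = 1.4812

I(X;Y|Z) = 0.8095 + 0.8673 - 1.4812 = 0.1955 bits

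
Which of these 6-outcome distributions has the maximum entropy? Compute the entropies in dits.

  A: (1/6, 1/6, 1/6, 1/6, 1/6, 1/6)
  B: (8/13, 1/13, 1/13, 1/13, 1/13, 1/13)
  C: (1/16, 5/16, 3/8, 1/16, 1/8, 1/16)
A

For a discrete distribution over n outcomes, entropy is maximized by the uniform distribution.

Computing entropies:
H(A) = 0.7782 dits
H(B) = 0.5582 dits
H(C) = 0.6563 dits

The uniform distribution (where all probabilities equal 1/6) achieves the maximum entropy of log_10(6) = 0.7782 dits.

Distribution A has the highest entropy.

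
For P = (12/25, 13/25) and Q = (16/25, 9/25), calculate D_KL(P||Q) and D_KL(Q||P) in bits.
D_KL(P||Q) = 0.0766, D_KL(Q||P) = 0.0746

KL divergence is not symmetric: D_KL(P||Q) ≠ D_KL(Q||P) in general.

D_KL(P||Q) = 0.0766 bits
D_KL(Q||P) = 0.0746 bits

No, they are not equal!

This asymmetry is why KL divergence is not a true distance metric.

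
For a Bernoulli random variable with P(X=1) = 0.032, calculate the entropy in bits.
0.2043 bits

The binary entropy function is:
H(p) = -p log(p) - (1-p) log(1-p)

H(0.032) = -0.032 × log_2(0.032) - 0.968 × log_2(0.968)
H(0.032) = 0.2043 bits

Note: Binary entropy is maximized at p=0.5 (H=1 bit) and minimized at p=0 or p=1 (H=0).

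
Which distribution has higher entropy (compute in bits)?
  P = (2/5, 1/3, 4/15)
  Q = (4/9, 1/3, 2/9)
P

Computing entropies in bits:
H(P) = 1.5656
H(Q) = 1.5305

Distribution P has higher entropy.

Intuition: The distribution closer to uniform (more spread out) has higher entropy.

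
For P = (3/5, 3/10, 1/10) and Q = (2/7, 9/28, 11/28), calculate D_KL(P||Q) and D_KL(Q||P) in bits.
D_KL(P||Q) = 0.4150, D_KL(Q||P) = 0.5017

KL divergence is not symmetric: D_KL(P||Q) ≠ D_KL(Q||P) in general.

D_KL(P||Q) = 0.4150 bits
D_KL(Q||P) = 0.5017 bits

No, they are not equal!

This asymmetry is why KL divergence is not a true distance metric.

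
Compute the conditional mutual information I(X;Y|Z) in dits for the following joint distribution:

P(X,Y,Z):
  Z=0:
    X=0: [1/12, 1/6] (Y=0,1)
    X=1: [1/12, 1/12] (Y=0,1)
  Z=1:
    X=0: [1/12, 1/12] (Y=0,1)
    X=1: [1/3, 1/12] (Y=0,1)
0.0133 dits

Conditional mutual information: I(X;Y|Z) = H(X|Z) + H(Y|Z) - H(X,Y|Z)

H(Z) = 0.2950
H(X,Z) = 0.5683 → H(X|Z) = 0.2734
H(Y,Z) = 0.5683 → H(Y|Z) = 0.2734
H(X,Y,Z) = 0.8283 → H(X,Y|Z) = 0.5334

I(X;Y|Z) = 0.2734 + 0.2734 - 0.5334 = 0.0133 dits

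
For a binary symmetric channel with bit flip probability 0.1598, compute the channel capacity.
0.3662 bits

For a binary symmetric channel (BSC) with error probability p:
Capacity C = 1 - H(p) bits per symbol

where H(p) = -p log₂(p) - (1-p) log₂(1-p) is the binary entropy function.

H(0.1598) = 0.6338 bits
C = 1 - 0.6338 = 0.3662 bits per symbol

This means we can reliably transmit up to 0.3662 bits of information per channel use.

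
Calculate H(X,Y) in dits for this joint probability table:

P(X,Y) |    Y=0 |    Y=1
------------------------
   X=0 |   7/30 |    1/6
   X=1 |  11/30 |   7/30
0.5844 dits

Joint entropy is H(X,Y) = -Σ_{x,y} p(x,y) log p(x,y).

Summing over all non-zero entries:
H(X,Y) = -[7/30·log_10(7/30) + 1/6·log_10(1/6) + 11/30·log_10(11/30) + 7/30·log_10(7/30)]
H(X,Y) = 0.5844 dits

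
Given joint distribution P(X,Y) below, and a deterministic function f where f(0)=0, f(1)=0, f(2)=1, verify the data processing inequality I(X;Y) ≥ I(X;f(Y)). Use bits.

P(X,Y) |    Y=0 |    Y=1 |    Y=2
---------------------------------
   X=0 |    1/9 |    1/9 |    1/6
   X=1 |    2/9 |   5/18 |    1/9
I(X;Y) = 0.0526, I(X;f(Y)) = 0.0512, inequality holds: 0.0526 ≥ 0.0512

Data Processing Inequality: For any Markov chain X → Y → Z, we have I(X;Y) ≥ I(X;Z).

Here Z = f(Y) is a deterministic function of Y, forming X → Y → Z.

Original I(X;Y) = 0.0526 bits

After applying f:
P(X,Z) where Z=f(Y):
- P(X,Z=0) = P(X,Y=0) + P(X,Y=1)
- P(X,Z=1) = P(X,Y=2)

I(X;Z) = I(X;f(Y)) = 0.0512 bits

Verification: 0.0526 ≥ 0.0512 ✓

Information cannot be created by processing; the function f can only lose information about X.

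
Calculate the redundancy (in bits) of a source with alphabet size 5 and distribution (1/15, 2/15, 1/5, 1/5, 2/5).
0.2163 bits

Redundancy measures how far a source is from maximum entropy:
R = H_max - H(X)

Maximum entropy for 5 symbols: H_max = log_2(5) = 2.3219 bits
Actual entropy: H(X) = 2.1056 bits
Redundancy: R = 2.3219 - 2.1056 = 0.2163 bits

This redundancy represents potential for compression: the source could be compressed by 0.2163 bits per symbol.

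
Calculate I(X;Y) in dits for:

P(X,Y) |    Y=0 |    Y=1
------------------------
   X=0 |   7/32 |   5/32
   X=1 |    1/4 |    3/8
0.0069 dits

Mutual information: I(X;Y) = H(X) + H(Y) - H(X,Y)

Marginals:
P(X) = (3/8, 5/8), H(X) = 0.2873 dits
P(Y) = (15/32, 17/32), H(Y) = 0.3002 dits

Joint entropy: H(X,Y) = 0.5806 dits

I(X;Y) = 0.2873 + 0.3002 - 0.5806 = 0.0069 dits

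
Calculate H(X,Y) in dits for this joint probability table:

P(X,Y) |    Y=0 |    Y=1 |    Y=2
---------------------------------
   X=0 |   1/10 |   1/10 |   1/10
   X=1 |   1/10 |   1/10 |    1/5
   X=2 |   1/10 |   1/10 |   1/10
0.9398 dits

Joint entropy is H(X,Y) = -Σ_{x,y} p(x,y) log p(x,y).

Summing over all non-zero entries:
H(X,Y) = -[1/10·log_10(1/10) + 1/10·log_10(1/10) + 1/10·log_10(1/10) + 1/10·log_10(1/10) + 1/10·log_10(1/10) + 1/5·log_10(1/5) + 1/10·log_10(1/10) + 1/10·log_10(1/10) + 1/10·log_10(1/10)]
H(X,Y) = 0.9398 dits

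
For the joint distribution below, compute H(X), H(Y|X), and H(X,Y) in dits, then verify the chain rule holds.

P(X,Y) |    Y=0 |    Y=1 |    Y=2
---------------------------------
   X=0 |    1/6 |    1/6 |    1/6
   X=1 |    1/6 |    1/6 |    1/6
H(X,Y) = 0.7782, H(X) = 0.3010, H(Y|X) = 0.4771 (all in dits)

Chain rule: H(X,Y) = H(X) + H(Y|X)

Left side — joint entropy directly:
H(X,Y) = -Σ p(x,y) log p(x,y) = 0.7782 dits

Right side — compute H(Y|X) from the conditional distributions:
P(X) = (1/2, 1/2), so H(X) = 0.3010 dits
H(Y|X) = Σ_x P(X=x) · H(Y|X=x):
  P(Y|X=0) = (1/3, 1/3, 1/3), H(Y|X=0) = 0.4771, weight P(X=0) = 1/2
  P(Y|X=1) = (1/3, 1/3, 1/3), H(Y|X=1) = 0.4771, weight P(X=1) = 1/2
H(Y|X) = 0.4771 dits

H(X) + H(Y|X) = 0.3010 + 0.4771 = 0.7782 dits

Both sides equal 0.7782 dits. ✓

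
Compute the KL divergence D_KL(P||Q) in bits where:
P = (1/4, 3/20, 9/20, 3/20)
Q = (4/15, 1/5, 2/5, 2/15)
0.0164 bits

KL divergence: D_KL(P||Q) = Σ p(x) log(p(x)/q(x))

Computing term by term:
  x=0: 1/4 × log_2[(1/4)/(4/15)] = 1/4 × -0.0931 = -0.0233
  x=1: 3/20 × log_2[(3/20)/(1/5)] = 3/20 × -0.4150 = -0.0623
  x=2: 9/20 × log_2[(9/20)/(2/5)] = 9/20 × 0.1699 = 0.0765
  x=3: 3/20 × log_2[(3/20)/(2/15)] = 3/20 × 0.1699 = 0.0255

D_KL(P||Q) = 0.0164 bits

Note: KL divergence is always non-negative and equals 0 iff P = Q.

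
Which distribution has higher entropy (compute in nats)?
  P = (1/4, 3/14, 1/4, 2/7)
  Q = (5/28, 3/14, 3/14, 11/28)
P

Computing entropies in nats:
H(P) = 1.3812
H(Q) = 1.3349

Distribution P has higher entropy.

Intuition: The distribution closer to uniform (more spread out) has higher entropy.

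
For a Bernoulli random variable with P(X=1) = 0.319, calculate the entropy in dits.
0.2719 dits

The binary entropy function is:
H(p) = -p log(p) - (1-p) log(1-p)

H(0.319) = -0.319 × log_10(0.319) - 0.681 × log_10(0.681)
H(0.319) = 0.2719 dits

Note: Binary entropy is maximized at p=0.5 (H=1 bit) and minimized at p=0 or p=1 (H=0).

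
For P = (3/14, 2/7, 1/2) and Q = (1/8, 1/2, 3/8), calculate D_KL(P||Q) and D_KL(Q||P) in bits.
D_KL(P||Q) = 0.1435, D_KL(Q||P) = 0.1508

KL divergence is not symmetric: D_KL(P||Q) ≠ D_KL(Q||P) in general.

D_KL(P||Q) = 0.1435 bits
D_KL(Q||P) = 0.1508 bits

No, they are not equal!

This asymmetry is why KL divergence is not a true distance metric.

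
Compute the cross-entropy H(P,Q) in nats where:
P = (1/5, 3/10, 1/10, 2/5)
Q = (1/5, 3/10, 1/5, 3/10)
1.3256 nats

Cross-entropy: H(P,Q) = -Σ p(x) log q(x)

Alternatively: H(P,Q) = H(P) + D_KL(P||Q)
H(P) = 1.2799 nats
D_KL(P||Q) = 0.0458 nats

H(P,Q) = 1.2799 + 0.0458 = 1.3256 nats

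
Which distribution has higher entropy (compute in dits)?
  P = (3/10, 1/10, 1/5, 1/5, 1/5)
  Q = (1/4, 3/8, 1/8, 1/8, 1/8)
P

Computing entropies in dits:
H(P) = 0.6762
H(Q) = 0.6489

Distribution P has higher entropy.

Intuition: The distribution closer to uniform (more spread out) has higher entropy.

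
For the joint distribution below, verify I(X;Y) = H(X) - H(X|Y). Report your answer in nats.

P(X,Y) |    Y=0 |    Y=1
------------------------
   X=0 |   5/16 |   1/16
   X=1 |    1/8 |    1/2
I(X;Y) = 0.2036 nats

Mutual information has multiple equivalent forms:
- I(X;Y) = H(X) - H(X|Y)
- I(X;Y) = H(Y) - H(Y|X)
- I(X;Y) = H(X) + H(Y) - H(X,Y)

Computing all quantities:
H(X) = 0.6616, H(Y) = 0.6853, H(X,Y) = 1.1433
H(X|Y) = 0.4580, H(Y|X) = 0.4817

Verification:
H(X) - H(X|Y) = 0.6616 - 0.4580 = 0.2036
H(Y) - H(Y|X) = 0.6853 - 0.4817 = 0.2036
H(X) + H(Y) - H(X,Y) = 0.6616 + 0.6853 - 1.1433 = 0.2036

All forms give I(X;Y) = 0.2036 nats. ✓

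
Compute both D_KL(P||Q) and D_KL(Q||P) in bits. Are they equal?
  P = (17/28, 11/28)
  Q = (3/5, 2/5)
D_KL(P||Q) = 0.0002, D_KL(Q||P) = 0.0002

KL divergence is not symmetric: D_KL(P||Q) ≠ D_KL(Q||P) in general.

D_KL(P||Q) = 0.0002 bits
D_KL(Q||P) = 0.0002 bits

In this case they happen to be equal (to 4 decimal places).

This asymmetry is why KL divergence is not a true distance metric.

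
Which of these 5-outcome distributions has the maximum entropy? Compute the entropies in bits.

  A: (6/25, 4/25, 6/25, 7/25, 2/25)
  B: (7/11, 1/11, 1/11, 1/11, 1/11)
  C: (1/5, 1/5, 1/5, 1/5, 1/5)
C

For a discrete distribution over n outcomes, entropy is maximized by the uniform distribution.

Computing entropies:
H(A) = 2.2170 bits
H(B) = 1.6729 bits
H(C) = 2.3219 bits

The uniform distribution (where all probabilities equal 1/5) achieves the maximum entropy of log_2(5) = 2.3219 bits.

Distribution C has the highest entropy.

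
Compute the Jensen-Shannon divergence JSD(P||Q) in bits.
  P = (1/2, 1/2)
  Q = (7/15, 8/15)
0.0008 bits

Jensen-Shannon divergence is:
JSD(P||Q) = 0.5 × D_KL(P||M) + 0.5 × D_KL(Q||M)
where M = 0.5 × (P + Q) is the mixture distribution.

M = 0.5 × (1/2, 1/2) + 0.5 × (7/15, 8/15) = (0.483333, 0.516667)

D_KL(P||M) = 0.0008 bits
D_KL(Q||M) = 0.0008 bits

JSD(P||Q) = 0.5 × 0.0008 + 0.5 × 0.0008 = 0.0008 bits

Unlike KL divergence, JSD is symmetric and bounded: 0 ≤ JSD ≤ log(2).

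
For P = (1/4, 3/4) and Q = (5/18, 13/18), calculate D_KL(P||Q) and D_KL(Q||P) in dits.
D_KL(P||Q) = 0.0009, D_KL(Q||P) = 0.0009

KL divergence is not symmetric: D_KL(P||Q) ≠ D_KL(Q||P) in general.

D_KL(P||Q) = 0.0009 dits
D_KL(Q||P) = 0.0009 dits

In this case they happen to be equal (to 4 decimal places).

This asymmetry is why KL divergence is not a true distance metric.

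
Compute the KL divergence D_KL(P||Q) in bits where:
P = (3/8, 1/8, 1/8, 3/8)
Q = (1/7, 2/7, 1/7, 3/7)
0.2767 bits

KL divergence: D_KL(P||Q) = Σ p(x) log(p(x)/q(x))

Computing term by term:
  x=0: 3/8 × log_2[(3/8)/(1/7)] = 3/8 × 1.3923 = 0.5221
  x=1: 1/8 × log_2[(1/8)/(2/7)] = 1/8 × -1.1926 = -0.1491
  x=2: 1/8 × log_2[(1/8)/(1/7)] = 1/8 × -0.1926 = -0.0241
  x=3: 3/8 × log_2[(3/8)/(3/7)] = 3/8 × -0.1926 = -0.0722

D_KL(P||Q) = 0.2767 bits

Note: KL divergence is always non-negative and equals 0 iff P = Q.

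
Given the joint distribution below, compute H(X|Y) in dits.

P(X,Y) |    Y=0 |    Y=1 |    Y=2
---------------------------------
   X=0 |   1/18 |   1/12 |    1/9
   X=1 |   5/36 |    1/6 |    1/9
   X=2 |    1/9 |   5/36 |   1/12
0.4613 dits

Using the chain rule: H(X|Y) = H(X,Y) - H(Y)

First, compute H(X,Y) = 0.9355 dits

Marginal P(Y) = (11/36, 7/18, 11/36)
H(Y) = 0.4742 dits

H(X|Y) = H(X,Y) - H(Y) = 0.9355 - 0.4742 = 0.4613 dits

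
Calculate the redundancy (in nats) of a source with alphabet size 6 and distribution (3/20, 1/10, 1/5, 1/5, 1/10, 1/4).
0.0563 nats

Redundancy measures how far a source is from maximum entropy:
R = H_max - H(X)

Maximum entropy for 6 symbols: H_max = log_e(6) = 1.7918 nats
Actual entropy: H(X) = 1.7354 nats
Redundancy: R = 1.7918 - 1.7354 = 0.0563 nats

This redundancy represents potential for compression: the source could be compressed by 0.0563 nats per symbol.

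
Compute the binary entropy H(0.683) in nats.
0.6246 nats

The binary entropy function is:
H(p) = -p log(p) - (1-p) log(1-p)

H(0.683) = -0.683 × log_e(0.683) - 0.317 × log_e(0.317)
H(0.683) = 0.6246 nats

Note: Binary entropy is maximized at p=0.5 (H=1 bit) and minimized at p=0 or p=1 (H=0).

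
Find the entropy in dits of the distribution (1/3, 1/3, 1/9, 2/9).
0.5693 dits

Shannon entropy is H(X) = -Σ p(x) log p(x).

For P = (1/3, 1/3, 1/9, 2/9):
H = -1/3 × log_10(1/3) -1/3 × log_10(1/3) -1/9 × log_10(1/9) -2/9 × log_10(2/9)
H = 0.5693 dits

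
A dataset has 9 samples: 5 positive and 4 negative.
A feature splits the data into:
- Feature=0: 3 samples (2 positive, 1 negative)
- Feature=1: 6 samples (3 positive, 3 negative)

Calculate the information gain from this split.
0.0183 bits

Information Gain = H(Y) - H(Y|Feature)

Before split:
P(positive) = 5/9 = 0.5556
H(Y) = 0.9911 bits

After split:
Feature=0: H = 0.9183 bits (weight = 3/9)
Feature=1: H = 1.0000 bits (weight = 6/9)
H(Y|Feature) = (3/9)×0.9183 + (6/9)×1.0000 = 0.9728 bits

Information Gain = 0.9911 - 0.9728 = 0.0183 bits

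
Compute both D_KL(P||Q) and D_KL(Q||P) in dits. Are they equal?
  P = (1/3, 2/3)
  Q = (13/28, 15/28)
D_KL(P||Q) = 0.0153, D_KL(Q||P) = 0.0159

KL divergence is not symmetric: D_KL(P||Q) ≠ D_KL(Q||P) in general.

D_KL(P||Q) = 0.0153 dits
D_KL(Q||P) = 0.0159 dits

No, they are not equal!

This asymmetry is why KL divergence is not a true distance metric.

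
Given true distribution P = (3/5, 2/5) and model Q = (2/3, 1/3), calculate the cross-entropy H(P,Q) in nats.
0.6827 nats

Cross-entropy: H(P,Q) = -Σ p(x) log q(x)

Alternatively: H(P,Q) = H(P) + D_KL(P||Q)
H(P) = 0.6730 nats
D_KL(P||Q) = 0.0097 nats

H(P,Q) = 0.6730 + 0.0097 = 0.6827 nats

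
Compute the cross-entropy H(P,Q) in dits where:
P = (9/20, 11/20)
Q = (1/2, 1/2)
0.3010 dits

Cross-entropy: H(P,Q) = -Σ p(x) log q(x)

Alternatively: H(P,Q) = H(P) + D_KL(P||Q)
H(P) = 0.2989 dits
D_KL(P||Q) = 0.0022 dits

H(P,Q) = 0.2989 + 0.0022 = 0.3010 dits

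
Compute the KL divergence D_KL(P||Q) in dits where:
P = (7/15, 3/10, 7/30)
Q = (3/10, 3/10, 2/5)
0.0349 dits

KL divergence: D_KL(P||Q) = Σ p(x) log(p(x)/q(x))

Computing term by term:
  x=0: 7/15 × log_10[(7/15)/(3/10)] = 7/15 × 0.1919 = 0.0895
  x=1: 3/10 × log_10[(3/10)/(3/10)] = 3/10 × 0.0000 = 0.0000
  x=2: 7/30 × log_10[(7/30)/(2/5)] = 7/30 × -0.2341 = -0.0546

D_KL(P||Q) = 0.0349 dits

Note: KL divergence is always non-negative and equals 0 iff P = Q.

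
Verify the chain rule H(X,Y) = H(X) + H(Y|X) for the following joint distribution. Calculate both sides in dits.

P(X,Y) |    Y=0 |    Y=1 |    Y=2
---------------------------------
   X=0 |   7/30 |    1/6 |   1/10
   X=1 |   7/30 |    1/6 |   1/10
H(X,Y) = 0.7543, H(X) = 0.3010, H(Y|X) = 0.4533 (all in dits)

Chain rule: H(X,Y) = H(X) + H(Y|X)

Left side — joint entropy directly:
H(X,Y) = -Σ p(x,y) log p(x,y) = 0.7543 dits

Right side — compute H(Y|X) from the conditional distributions:
P(X) = (1/2, 1/2), so H(X) = 0.3010 dits
H(Y|X) = Σ_x P(X=x) · H(Y|X=x):
  P(Y|X=0) = (7/15, 1/3, 1/5), H(Y|X=0) = 0.4533, weight P(X=0) = 1/2
  P(Y|X=1) = (7/15, 1/3, 1/5), H(Y|X=1) = 0.4533, weight P(X=1) = 1/2
H(Y|X) = 0.4533 dits

H(X) + H(Y|X) = 0.3010 + 0.4533 = 0.7543 dits

Both sides equal 0.7543 dits. ✓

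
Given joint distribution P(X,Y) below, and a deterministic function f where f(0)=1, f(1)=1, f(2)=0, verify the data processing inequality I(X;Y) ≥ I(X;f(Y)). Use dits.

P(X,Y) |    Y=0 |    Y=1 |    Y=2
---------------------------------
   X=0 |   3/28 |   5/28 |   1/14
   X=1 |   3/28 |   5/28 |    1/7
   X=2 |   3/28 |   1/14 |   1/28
I(X;Y) = 0.0123, I(X;f(Y)) = 0.0062, inequality holds: 0.0123 ≥ 0.0062

Data Processing Inequality: For any Markov chain X → Y → Z, we have I(X;Y) ≥ I(X;Z).

Here Z = f(Y) is a deterministic function of Y, forming X → Y → Z.

Original I(X;Y) = 0.0123 dits

After applying f:
P(X,Z) where Z=f(Y):
- P(X,Z=0) = P(X,Y=2)
- P(X,Z=1) = P(X,Y=0) + P(X,Y=1)

I(X;Z) = I(X;f(Y)) = 0.0062 dits

Verification: 0.0123 ≥ 0.0062 ✓

Information cannot be created by processing; the function f can only lose information about X.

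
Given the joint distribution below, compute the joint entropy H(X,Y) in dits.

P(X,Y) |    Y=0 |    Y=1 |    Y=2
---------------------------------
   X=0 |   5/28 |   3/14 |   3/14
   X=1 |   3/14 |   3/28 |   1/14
0.7495 dits

Joint entropy is H(X,Y) = -Σ_{x,y} p(x,y) log p(x,y).

Summing over all non-zero entries:
H(X,Y) = -[5/28·log_10(5/28) + 3/14·log_10(3/14) + 3/14·log_10(3/14) + 3/14·log_10(3/14) + 3/28·log_10(3/28) + 1/14·log_10(1/14)]
H(X,Y) = 0.7495 dits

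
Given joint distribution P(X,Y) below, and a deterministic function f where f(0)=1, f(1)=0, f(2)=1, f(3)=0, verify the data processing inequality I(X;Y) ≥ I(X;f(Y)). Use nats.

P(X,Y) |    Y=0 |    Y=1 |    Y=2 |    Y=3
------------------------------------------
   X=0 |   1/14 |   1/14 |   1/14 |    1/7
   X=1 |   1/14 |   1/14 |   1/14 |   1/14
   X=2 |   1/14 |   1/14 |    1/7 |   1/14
I(X;Y) = 0.0284, I(X;f(Y)) = 0.0144, inequality holds: 0.0284 ≥ 0.0144

Data Processing Inequality: For any Markov chain X → Y → Z, we have I(X;Y) ≥ I(X;Z).

Here Z = f(Y) is a deterministic function of Y, forming X → Y → Z.

Original I(X;Y) = 0.0284 nats

After applying f:
P(X,Z) where Z=f(Y):
- P(X,Z=0) = P(X,Y=1) + P(X,Y=3)
- P(X,Z=1) = P(X,Y=0) + P(X,Y=2)

I(X;Z) = I(X;f(Y)) = 0.0144 nats

Verification: 0.0284 ≥ 0.0144 ✓

Information cannot be created by processing; the function f can only lose information about X.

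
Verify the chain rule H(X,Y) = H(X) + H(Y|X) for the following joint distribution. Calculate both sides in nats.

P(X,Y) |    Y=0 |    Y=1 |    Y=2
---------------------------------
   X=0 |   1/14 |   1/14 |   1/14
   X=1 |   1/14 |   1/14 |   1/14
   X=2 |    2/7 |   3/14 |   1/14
H(X,Y) = 2.0076, H(X) = 0.9800, H(Y|X) = 1.0276 (all in nats)

Chain rule: H(X,Y) = H(X) + H(Y|X)

Left side — joint entropy directly:
H(X,Y) = -Σ p(x,y) log p(x,y) = 2.0076 nats

Right side — compute H(Y|X) from the conditional distributions:
P(X) = (3/14, 3/14, 4/7), so H(X) = 0.9800 nats
H(Y|X) = Σ_x P(X=x) · H(Y|X=x):
  P(Y|X=0) = (1/3, 1/3, 1/3), H(Y|X=0) = 1.0986, weight P(X=0) = 3/14
  P(Y|X=1) = (1/3, 1/3, 1/3), H(Y|X=1) = 1.0986, weight P(X=1) = 3/14
  P(Y|X=2) = (1/2, 3/8, 1/8), H(Y|X=2) = 0.9743, weight P(X=2) = 4/7
H(Y|X) = 1.0276 nats

H(X) + H(Y|X) = 0.9800 + 1.0276 = 2.0076 nats

Both sides equal 2.0076 nats. ✓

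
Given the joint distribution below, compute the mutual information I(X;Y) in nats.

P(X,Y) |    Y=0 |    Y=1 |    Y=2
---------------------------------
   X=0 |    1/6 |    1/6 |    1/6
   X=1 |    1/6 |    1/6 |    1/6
0.0000 nats

Mutual information: I(X;Y) = H(X) + H(Y) - H(X,Y)

Marginals:
P(X) = (1/2, 1/2), H(X) = 0.6931 nats
P(Y) = (1/3, 1/3, 1/3), H(Y) = 1.0986 nats

Joint entropy: H(X,Y) = 1.7918 nats

I(X;Y) = 0.6931 + 1.0986 - 1.7918 = 0.0000 nats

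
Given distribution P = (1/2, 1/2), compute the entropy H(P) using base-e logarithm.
0.6931 nats

Shannon entropy is H(X) = -Σ p(x) log p(x).

For P = (1/2, 1/2):
H = -1/2 × log_e(1/2) -1/2 × log_e(1/2)
H = 0.6931 nats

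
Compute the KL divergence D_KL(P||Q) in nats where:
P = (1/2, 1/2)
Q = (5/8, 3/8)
0.0323 nats

KL divergence: D_KL(P||Q) = Σ p(x) log(p(x)/q(x))

Computing term by term:
  x=0: 1/2 × log_e[(1/2)/(5/8)] = 1/2 × -0.2231 = -0.1116
  x=1: 1/2 × log_e[(1/2)/(3/8)] = 1/2 × 0.2877 = 0.1438

D_KL(P||Q) = 0.0323 nats

Note: KL divergence is always non-negative and equals 0 iff P = Q.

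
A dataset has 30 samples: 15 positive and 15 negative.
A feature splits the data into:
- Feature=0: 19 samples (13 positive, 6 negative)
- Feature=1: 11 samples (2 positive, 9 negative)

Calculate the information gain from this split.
0.1793 bits

Information Gain = H(Y) - H(Y|Feature)

Before split:
P(positive) = 15/30 = 0.5000
H(Y) = 1.0000 bits

After split:
Feature=0: H = 0.8997 bits (weight = 19/30)
Feature=1: H = 0.6840 bits (weight = 11/30)
H(Y|Feature) = (19/30)×0.8997 + (11/30)×0.6840 = 0.8207 bits

Information Gain = 1.0000 - 0.8207 = 0.1793 bits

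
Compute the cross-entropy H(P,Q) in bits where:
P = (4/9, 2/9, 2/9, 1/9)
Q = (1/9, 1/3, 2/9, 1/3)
2.4194 bits

Cross-entropy: H(P,Q) = -Σ p(x) log q(x)

Alternatively: H(P,Q) = H(P) + D_KL(P||Q)
H(P) = 1.8366 bits
D_KL(P||Q) = 0.5828 bits

H(P,Q) = 1.8366 + 0.5828 = 2.4194 bits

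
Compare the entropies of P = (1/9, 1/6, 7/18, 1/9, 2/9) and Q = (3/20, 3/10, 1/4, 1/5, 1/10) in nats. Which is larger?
Q

Computing entropies in nats:
H(P) = 1.4884
H(Q) = 1.5445

Distribution Q has higher entropy.

Intuition: The distribution closer to uniform (more spread out) has higher entropy.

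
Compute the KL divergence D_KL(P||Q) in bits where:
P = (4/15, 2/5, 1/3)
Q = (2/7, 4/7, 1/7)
0.1751 bits

KL divergence: D_KL(P||Q) = Σ p(x) log(p(x)/q(x))

Computing term by term:
  x=0: 4/15 × log_2[(4/15)/(2/7)] = 4/15 × -0.0995 = -0.0265
  x=1: 2/5 × log_2[(2/5)/(4/7)] = 2/5 × -0.5146 = -0.2058
  x=2: 1/3 × log_2[(1/3)/(1/7)] = 1/3 × 1.2224 = 0.4075

D_KL(P||Q) = 0.1751 bits

Note: KL divergence is always non-negative and equals 0 iff P = Q.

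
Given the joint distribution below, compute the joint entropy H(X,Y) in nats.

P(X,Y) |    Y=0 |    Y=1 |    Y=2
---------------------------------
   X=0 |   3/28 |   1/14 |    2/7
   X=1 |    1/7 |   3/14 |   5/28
1.7015 nats

Joint entropy is H(X,Y) = -Σ_{x,y} p(x,y) log p(x,y).

Summing over all non-zero entries:
H(X,Y) = -[3/28·log_e(3/28) + 1/14·log_e(1/14) + 2/7·log_e(2/7) + 1/7·log_e(1/7) + 3/14·log_e(3/14) + 5/28·log_e(5/28)]
H(X,Y) = 1.7015 nats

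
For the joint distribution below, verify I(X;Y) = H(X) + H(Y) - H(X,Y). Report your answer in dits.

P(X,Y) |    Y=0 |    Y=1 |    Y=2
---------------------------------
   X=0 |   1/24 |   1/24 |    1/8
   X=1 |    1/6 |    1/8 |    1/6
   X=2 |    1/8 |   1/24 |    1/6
I(X;Y) = 0.0123 dits

Mutual information has multiple equivalent forms:
- I(X;Y) = H(X) - H(X|Y)
- I(X;Y) = H(Y) - H(Y|X)
- I(X;Y) = H(X) + H(Y) - H(X,Y)

Computing all quantities:
H(X) = 0.4563, H(Y) = 0.4563, H(X,Y) = 0.9003
H(X|Y) = 0.4440, H(Y|X) = 0.4440

Verification:
H(X) - H(X|Y) = 0.4563 - 0.4440 = 0.0123
H(Y) - H(Y|X) = 0.4563 - 0.4440 = 0.0123
H(X) + H(Y) - H(X,Y) = 0.4563 + 0.4563 - 0.9003 = 0.0123

All forms give I(X;Y) = 0.0123 dits. ✓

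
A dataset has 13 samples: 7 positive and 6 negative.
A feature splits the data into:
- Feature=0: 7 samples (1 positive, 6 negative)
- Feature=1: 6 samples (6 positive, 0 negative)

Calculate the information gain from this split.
0.6771 bits

Information Gain = H(Y) - H(Y|Feature)

Before split:
P(positive) = 7/13 = 0.5385
H(Y) = 0.9957 bits

After split:
Feature=0: H = 0.5917 bits (weight = 7/13)
Feature=1: H = 0.0000 bits (weight = 6/13)
H(Y|Feature) = (7/13)×0.5917 + (6/13)×0.0000 = 0.3186 bits

Information Gain = 0.9957 - 0.3186 = 0.6771 bits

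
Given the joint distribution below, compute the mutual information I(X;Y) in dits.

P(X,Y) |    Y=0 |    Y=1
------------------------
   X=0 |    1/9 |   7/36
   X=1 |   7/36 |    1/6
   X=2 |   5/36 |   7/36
0.0048 dits

Mutual information: I(X;Y) = H(X) + H(Y) - H(X,Y)

Marginals:
P(X) = (11/36, 13/36, 1/3), H(X) = 0.4761 dits
P(Y) = (4/9, 5/9), H(Y) = 0.2983 dits

Joint entropy: H(X,Y) = 0.7697 dits

I(X;Y) = 0.4761 + 0.2983 - 0.7697 = 0.0048 dits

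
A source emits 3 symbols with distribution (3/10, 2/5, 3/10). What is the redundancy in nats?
0.0097 nats

Redundancy measures how far a source is from maximum entropy:
R = H_max - H(X)

Maximum entropy for 3 symbols: H_max = log_e(3) = 1.0986 nats
Actual entropy: H(X) = 1.0889 nats
Redundancy: R = 1.0986 - 1.0889 = 0.0097 nats

This redundancy represents potential for compression: the source could be compressed by 0.0097 nats per symbol.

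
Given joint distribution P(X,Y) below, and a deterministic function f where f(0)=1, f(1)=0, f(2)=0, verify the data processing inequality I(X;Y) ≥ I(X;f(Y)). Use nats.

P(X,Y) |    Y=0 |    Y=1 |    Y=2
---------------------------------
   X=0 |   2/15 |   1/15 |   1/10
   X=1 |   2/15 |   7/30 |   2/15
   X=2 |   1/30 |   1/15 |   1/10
I(X;Y) = 0.0444, I(X;f(Y)) = 0.0247, inequality holds: 0.0444 ≥ 0.0247

Data Processing Inequality: For any Markov chain X → Y → Z, we have I(X;Y) ≥ I(X;Z).

Here Z = f(Y) is a deterministic function of Y, forming X → Y → Z.

Original I(X;Y) = 0.0444 nats

After applying f:
P(X,Z) where Z=f(Y):
- P(X,Z=0) = P(X,Y=1) + P(X,Y=2)
- P(X,Z=1) = P(X,Y=0)

I(X;Z) = I(X;f(Y)) = 0.0247 nats

Verification: 0.0444 ≥ 0.0247 ✓

Information cannot be created by processing; the function f can only lose information about X.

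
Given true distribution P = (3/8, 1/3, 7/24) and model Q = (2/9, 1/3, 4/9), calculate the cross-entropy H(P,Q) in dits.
0.5067 dits

Cross-entropy: H(P,Q) = -Σ p(x) log q(x)

Alternatively: H(P,Q) = H(P) + D_KL(P||Q)
H(P) = 0.4749 dits
D_KL(P||Q) = 0.0319 dits

H(P,Q) = 0.4749 + 0.0319 = 0.5067 dits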